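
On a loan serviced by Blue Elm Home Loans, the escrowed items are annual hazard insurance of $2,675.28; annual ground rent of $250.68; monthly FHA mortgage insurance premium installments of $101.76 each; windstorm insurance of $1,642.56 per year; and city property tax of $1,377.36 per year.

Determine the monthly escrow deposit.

$597.25

Hazard insurance: $2,675.28/yr
Ground rent: $250.68/yr
FHA mortgage insurance premium: $101.76 × 12 = $1,221.12/yr
Windstorm insurance: $1,642.56/yr
City property tax: $1,377.36/yr
Yearly total = $7,167.00
Monthly escrow = $7,167.00 ÷ 12 = $597.25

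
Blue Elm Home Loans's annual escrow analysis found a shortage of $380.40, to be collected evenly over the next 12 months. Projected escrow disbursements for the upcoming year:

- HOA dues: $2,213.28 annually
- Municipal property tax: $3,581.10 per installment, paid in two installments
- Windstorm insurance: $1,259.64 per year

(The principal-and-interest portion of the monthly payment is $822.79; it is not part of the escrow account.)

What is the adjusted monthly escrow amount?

$917.96

HOA dues = $2,213.28 annually
Municipal property tax = $3,581.10 × 2 = $7,162.20 annually
Windstorm insurance = $1,259.64 annually
Total per year = $2,213.28 + $7,162.20 + $1,259.64 = $10,635.12
Base monthly escrow = $10,635.12 ÷ 12 = $886.26
Shortage spread = $380.40 / 12 = $31.70/mo
New monthly escrow = $886.26 + $31.70 = $917.96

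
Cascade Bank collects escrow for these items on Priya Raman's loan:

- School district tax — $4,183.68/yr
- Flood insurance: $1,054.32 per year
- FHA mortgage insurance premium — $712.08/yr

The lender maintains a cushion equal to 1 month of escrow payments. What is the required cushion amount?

School district tax = $4,183.68 per year
Flood insurance = $1,054.32 per year
FHA mortgage insurance premium = $712.08 per year
Total annual escrow = $4,183.68 + $1,054.32 + $712.08 = $5,950.08
Monthly escrow = $5,950.08 / 12 = $495.84
Reserve = 1 × $495.84 = $495.84

$495.84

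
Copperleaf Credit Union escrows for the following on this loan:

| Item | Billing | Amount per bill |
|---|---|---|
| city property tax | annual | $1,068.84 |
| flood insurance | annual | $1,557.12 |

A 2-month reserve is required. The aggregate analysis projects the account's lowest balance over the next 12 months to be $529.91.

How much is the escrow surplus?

City property tax = $1,068.84/yr
Flood insurance = $1,557.12/yr
Total annual escrow = $1,068.84 + $1,557.12 = $2,625.96
Base monthly escrow = $2,625.96 ÷ 12 = $218.83
Required reserve = 2 × $218.83 = $437.66
Excess over cushion: $529.91 − $437.66 = $92.25

$92.25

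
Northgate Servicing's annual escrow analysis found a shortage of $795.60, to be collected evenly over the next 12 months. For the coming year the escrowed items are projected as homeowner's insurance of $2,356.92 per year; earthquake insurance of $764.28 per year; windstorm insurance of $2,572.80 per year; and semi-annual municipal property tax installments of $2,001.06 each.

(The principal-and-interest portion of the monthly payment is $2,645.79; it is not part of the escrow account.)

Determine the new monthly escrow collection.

$874.31

Homeowner's insurance = $2,356.92 annually
Earthquake insurance = $764.28 annually
Windstorm insurance = $2,572.80 annually
Municipal property tax = $2,001.06 × 2 = $4,002.12 annually
Total annual escrow = $9,696.12
Base monthly escrow = $9,696.12 ÷ 12 = $808.01
Monthly shortage recovery: $795.60 / 12 = $66.30
New monthly escrow = $808.01 + $66.30 = $874.31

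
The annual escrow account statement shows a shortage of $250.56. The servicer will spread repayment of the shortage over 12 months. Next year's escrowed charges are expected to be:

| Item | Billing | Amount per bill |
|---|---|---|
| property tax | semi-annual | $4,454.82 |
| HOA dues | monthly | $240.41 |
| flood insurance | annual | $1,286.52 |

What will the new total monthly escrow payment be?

$1,110.97

Property tax: $4,454.82 × 2 = $8,909.64 per year
HOA dues: $240.41 × 12 = $2,884.92 per year
Flood insurance: $1,286.52 per year
Yearly total = $8,909.64 + $2,884.92 + $1,286.52 = $13,081.08
Monthly = $13,081.08 / 12 = $1,090.09
Shortage spread = $250.56 ÷ 12 = $20.88/mo
New monthly escrow = $1,090.09 + $20.88 = $1,110.97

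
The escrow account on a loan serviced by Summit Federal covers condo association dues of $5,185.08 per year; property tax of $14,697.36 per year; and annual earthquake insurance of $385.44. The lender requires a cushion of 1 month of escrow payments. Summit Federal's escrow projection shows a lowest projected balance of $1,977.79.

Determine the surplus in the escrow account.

Condo association dues — $5,185.08
Property tax — $14,697.36
Earthquake insurance — $385.44
Annual escrow total = $20,267.88
Monthly escrow = $20,267.88 ÷ 12 = $1,688.99
Cushion = 1 × $1,688.99 = $1,688.99
Excess over cushion: $1,977.79 − $1,688.99 = $288.80

$288.80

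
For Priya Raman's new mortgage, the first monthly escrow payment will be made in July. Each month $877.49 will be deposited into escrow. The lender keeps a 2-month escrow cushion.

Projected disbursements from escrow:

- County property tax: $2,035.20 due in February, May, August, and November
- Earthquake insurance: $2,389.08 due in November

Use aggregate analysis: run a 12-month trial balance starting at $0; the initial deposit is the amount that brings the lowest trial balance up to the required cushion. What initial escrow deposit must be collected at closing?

Cushion = 2 × $877.49 = $1,754.98
Trial balance (start $0, +$877.49 each month, − disbursements):
  Jul: +$877.49 → $877.49
  Aug: +$877.49 − $2,035.20 → -$280.22
  Sep: +$877.49 → $597.27
  Oct: +$877.49 → $1,474.76
  Nov: +$877.49 − $4,424.28 → -$2,072.03
  Dec: +$877.49 → -$1,194.54
  Jan: +$877.49 → -$317.05
  Feb: +$877.49 − $2,035.20 → -$1,474.76
  Mar: +$877.49 → -$597.27
  Apr: +$877.49 → $280.22
  May: +$877.49 − $2,035.20 → -$877.49
  Jun: +$877.49 → $0.00
Lowest trial balance = -$2,072.03 (Nov)
Initial deposit = cushion − low point = $1,754.98 − (-$2,072.03) = $3,827.01

$3,827.01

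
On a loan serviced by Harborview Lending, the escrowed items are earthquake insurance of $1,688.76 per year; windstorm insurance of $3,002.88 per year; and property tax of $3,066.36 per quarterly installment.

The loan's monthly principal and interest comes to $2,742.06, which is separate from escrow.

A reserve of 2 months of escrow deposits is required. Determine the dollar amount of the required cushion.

Earthquake insurance — $1,688.76/yr
Windstorm insurance — $3,002.88/yr
Property tax — $3,066.36 × 4 = $12,265.44/yr
Annual escrow total = $16,957.08
Monthly = $16,957.08 / 12 = $1,413.09
Reserve = 2 × $1,413.09 = $2,826.18

$2,826.18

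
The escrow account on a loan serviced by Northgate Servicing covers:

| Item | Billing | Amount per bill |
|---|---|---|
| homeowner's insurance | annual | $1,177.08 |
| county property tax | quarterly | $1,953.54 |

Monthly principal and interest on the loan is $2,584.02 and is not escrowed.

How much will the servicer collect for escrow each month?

$749.27

Homeowner's insurance — $1,177.08
County property tax — $1,953.54 × 4 = $7,814.16
Combined annual = $1,177.08 + $7,814.16 = $8,991.24
Base monthly escrow = $8,991.24 / 12 = $749.27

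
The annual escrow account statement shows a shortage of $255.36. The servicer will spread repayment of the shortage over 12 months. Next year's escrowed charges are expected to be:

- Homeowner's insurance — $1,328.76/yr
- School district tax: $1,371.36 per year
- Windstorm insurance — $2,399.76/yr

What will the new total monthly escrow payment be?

Homeowner's insurance — $1,328.76 per year
School district tax — $1,371.36 per year
Windstorm insurance — $2,399.76 per year
Total annual escrow = $5,099.88
Per month = $5,099.88 ÷ 12 = $424.99
Monthly shortage recovery: $255.36 ÷ 12 = $21.28
Adjusted monthly = $424.99 + $21.28 = $446.27

$446.27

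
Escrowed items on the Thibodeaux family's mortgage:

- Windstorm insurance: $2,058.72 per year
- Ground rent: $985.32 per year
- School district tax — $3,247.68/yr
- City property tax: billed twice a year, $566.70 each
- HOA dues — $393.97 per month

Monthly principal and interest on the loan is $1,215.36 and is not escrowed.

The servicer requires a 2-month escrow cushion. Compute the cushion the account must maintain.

$2,025.46

Windstorm insurance: $2,058.72 annually
Ground rent: $985.32 annually
School district tax: $3,247.68 annually
City property tax: $566.70 × 2 = $1,133.40 annually
HOA dues: $393.97 × 12 = $4,727.64 annually
Annual escrow total = $2,058.72 + $985.32 + $3,247.68 + $1,133.40 + $4,727.64 = $12,152.76
Base monthly escrow = $12,152.76 ÷ 12 = $1,012.73
Cushion = 2 × $1,012.73 = $2,025.46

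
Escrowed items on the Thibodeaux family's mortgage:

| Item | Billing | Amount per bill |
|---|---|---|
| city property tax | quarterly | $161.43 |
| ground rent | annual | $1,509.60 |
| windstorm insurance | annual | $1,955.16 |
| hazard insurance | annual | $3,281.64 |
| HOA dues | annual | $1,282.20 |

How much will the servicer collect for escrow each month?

City property tax: $161.43 × 4 = $645.72
Ground rent: $1,509.60
Windstorm insurance: $1,955.16
Hazard insurance: $3,281.64
HOA dues: $1,282.20
Total annual escrow = $645.72 + $1,509.60 + $1,955.16 + $3,281.64 + $1,282.20 = $8,674.32
Monthly = $8,674.32 / 12 = $722.86

$722.86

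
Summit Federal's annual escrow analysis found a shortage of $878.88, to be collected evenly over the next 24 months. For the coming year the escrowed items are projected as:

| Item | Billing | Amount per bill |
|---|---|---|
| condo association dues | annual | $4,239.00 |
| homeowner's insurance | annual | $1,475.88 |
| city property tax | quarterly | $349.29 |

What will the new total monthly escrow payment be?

Condo association dues — $4,239.00/yr
Homeowner's insurance — $1,475.88/yr
City property tax — $349.29 × 4 = $1,397.16/yr
Annual escrow total = $4,239.00 + $1,475.88 + $1,397.16 = $7,112.04
Per month = $7,112.04 ÷ 12 = $592.67
Shortage spread = $878.88 ÷ 24 = $36.62/mo
Adjusted monthly = $592.67 + $36.62 = $629.29

$629.29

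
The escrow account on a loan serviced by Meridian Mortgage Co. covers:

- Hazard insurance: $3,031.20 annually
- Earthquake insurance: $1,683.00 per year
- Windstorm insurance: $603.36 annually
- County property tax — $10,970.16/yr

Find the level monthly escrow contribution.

Hazard insurance: $3,031.20
Earthquake insurance: $1,683.00
Windstorm insurance: $603.36
County property tax: $10,970.16
Annual escrow total = $3,031.20 + $1,683.00 + $603.36 + $10,970.16 = $16,287.72
Monthly escrow = $16,287.72 ÷ 12 = $1,357.31

$1,357.31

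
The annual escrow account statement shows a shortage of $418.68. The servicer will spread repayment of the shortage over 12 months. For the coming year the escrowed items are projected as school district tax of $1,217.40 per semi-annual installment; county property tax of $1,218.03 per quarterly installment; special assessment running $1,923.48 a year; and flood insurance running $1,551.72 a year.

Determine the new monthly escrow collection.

$933.40

School district tax: $1,217.40 × 2 = $2,434.80 per year
County property tax: $1,218.03 × 4 = $4,872.12 per year
Special assessment: $1,923.48 per year
Flood insurance: $1,551.72 per year
Total per year = $10,782.12
Per month = $10,782.12 / 12 = $898.51
Shortage per month = $418.68 ÷ 12 = $34.89
Adjusted monthly = $898.51 + $34.89 = $933.40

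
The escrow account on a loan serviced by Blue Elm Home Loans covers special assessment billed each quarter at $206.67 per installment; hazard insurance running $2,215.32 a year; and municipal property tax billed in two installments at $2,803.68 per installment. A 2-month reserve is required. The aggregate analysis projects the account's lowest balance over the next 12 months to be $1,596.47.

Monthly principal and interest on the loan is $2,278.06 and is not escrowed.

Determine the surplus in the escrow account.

$154.91

Special assessment — $206.67 × 4 = $826.68 per year
Hazard insurance — $2,215.32 per year
Municipal property tax — $2,803.68 × 2 = $5,607.36 per year
Annual escrow total = $826.68 + $2,215.32 + $5,607.36 = $8,649.36
Base monthly escrow = $8,649.36 ÷ 12 = $720.78
Required reserve = 2 × $720.78 = $1,441.56
Surplus = $1,596.47 − $1,441.56 = $154.91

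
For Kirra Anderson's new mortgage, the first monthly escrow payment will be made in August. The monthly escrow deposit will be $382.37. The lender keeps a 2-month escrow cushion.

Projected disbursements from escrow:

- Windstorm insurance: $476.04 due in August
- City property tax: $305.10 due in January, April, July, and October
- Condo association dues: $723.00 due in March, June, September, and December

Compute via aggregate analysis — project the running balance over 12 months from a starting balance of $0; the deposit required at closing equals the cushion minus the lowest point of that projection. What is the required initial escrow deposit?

$1,199.04

Cushion = 2 × $382.37 = $764.74
Trial balance (start $0, +$382.37 each month, − disbursements):
  Aug: +$382.37 − $476.04 → -$93.67
  Sep: +$382.37 − $723.00 → -$434.30
  Oct: +$382.37 − $305.10 → -$357.03
  Nov: +$382.37 → $25.34
  Dec: +$382.37 − $723.00 → -$315.29
  Jan: +$382.37 − $305.10 → -$238.02
  Feb: +$382.37 → $144.35
  Mar: +$382.37 − $723.00 → -$196.28
  Apr: +$382.37 − $305.10 → -$119.01
  May: +$382.37 → $263.36
  Jun: +$382.37 − $723.00 → -$77.27
  Jul: +$382.37 − $305.10 → $0.00
Lowest trial balance = -$434.30 (Sep)
Initial deposit = cushion − low point = $764.74 − (-$434.30) = $1,199.04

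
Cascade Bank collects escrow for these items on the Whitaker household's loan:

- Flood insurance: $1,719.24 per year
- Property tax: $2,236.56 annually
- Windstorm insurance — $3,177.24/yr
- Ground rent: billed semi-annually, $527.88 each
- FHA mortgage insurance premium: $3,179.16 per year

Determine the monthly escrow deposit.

$947.33

Flood insurance — $1,719.24 annually
Property tax — $2,236.56 annually
Windstorm insurance — $3,177.24 annually
Ground rent — $527.88 × 2 = $1,055.76 annually
FHA mortgage insurance premium — $3,179.16 annually
Annual escrow total = $11,367.96
Monthly = $11,367.96 ÷ 12 = $947.33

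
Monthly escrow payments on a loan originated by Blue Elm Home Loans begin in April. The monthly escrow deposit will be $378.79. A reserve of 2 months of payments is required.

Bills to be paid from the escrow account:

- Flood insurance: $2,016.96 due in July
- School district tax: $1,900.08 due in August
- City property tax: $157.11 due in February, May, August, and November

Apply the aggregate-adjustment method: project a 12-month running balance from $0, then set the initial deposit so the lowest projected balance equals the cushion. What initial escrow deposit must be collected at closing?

Cushion = 2 × $378.79 = $757.58
Trial balance (start $0, +$378.79 each month, − disbursements):
  Apr: +$378.79 → $378.79
  May: +$378.79 − $157.11 → $600.47
  Jun: +$378.79 → $979.26
  Jul: +$378.79 − $2,016.96 → -$658.91
  Aug: +$378.79 − $2,057.19 → -$2,337.31
  Sep: +$378.79 → -$1,958.52
  Oct: +$378.79 → -$1,579.73
  Nov: +$378.79 − $157.11 → -$1,358.05
  Dec: +$378.79 → -$979.26
  Jan: +$378.79 → -$600.47
  Feb: +$378.79 − $157.11 → -$378.79
  Mar: +$378.79 → $0.00
Lowest trial balance = -$2,337.31 (Aug)
Initial deposit = cushion − low point = $757.58 − (-$2,337.31) = $3,094.89

$3,094.89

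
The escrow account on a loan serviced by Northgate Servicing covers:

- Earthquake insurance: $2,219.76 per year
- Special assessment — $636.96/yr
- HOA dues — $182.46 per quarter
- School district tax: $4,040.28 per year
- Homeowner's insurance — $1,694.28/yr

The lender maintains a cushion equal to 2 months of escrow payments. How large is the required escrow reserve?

Earthquake insurance = $2,219.76
Special assessment = $636.96
HOA dues = $182.46 × 4 = $729.84
School district tax = $4,040.28
Homeowner's insurance = $1,694.28
Total per year = $9,321.12
Per month = $9,321.12 / 12 = $776.76
Reserve = 2 × $776.76 = $1,553.52

$1,553.52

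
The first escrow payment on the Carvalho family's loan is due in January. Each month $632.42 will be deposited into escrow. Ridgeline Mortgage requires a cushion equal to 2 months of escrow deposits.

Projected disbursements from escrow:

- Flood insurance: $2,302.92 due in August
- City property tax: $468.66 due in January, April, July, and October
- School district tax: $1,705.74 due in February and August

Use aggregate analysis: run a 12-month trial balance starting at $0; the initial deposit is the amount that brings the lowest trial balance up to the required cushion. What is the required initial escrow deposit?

$3,325.86

Cushion = 2 × $632.42 = $1,264.84
Trial balance (start $0, +$632.42 each month, − disbursements):
  Jan: +$632.42 − $468.66 → $163.76
  Feb: +$632.42 − $1,705.74 → -$909.56
  Mar: +$632.42 → -$277.14
  Apr: +$632.42 − $468.66 → -$113.38
  May: +$632.42 → $519.04
  Jun: +$632.42 → $1,151.46
  Jul: +$632.42 − $468.66 → $1,315.22
  Aug: +$632.42 − $4,008.66 → -$2,061.02
  Sep: +$632.42 → -$1,428.60
  Oct: +$632.42 − $468.66 → -$1,264.84
  Nov: +$632.42 → -$632.42
  Dec: +$632.42 → $0.00
Lowest trial balance = -$2,061.02 (Aug)
Initial deposit = cushion − low point = $1,264.84 − (-$2,061.02) = $3,325.86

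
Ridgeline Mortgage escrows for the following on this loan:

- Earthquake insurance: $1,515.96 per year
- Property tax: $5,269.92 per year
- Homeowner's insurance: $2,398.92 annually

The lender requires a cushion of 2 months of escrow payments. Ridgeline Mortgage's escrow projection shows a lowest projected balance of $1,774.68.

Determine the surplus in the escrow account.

Earthquake insurance: $1,515.96 annually
Property tax: $5,269.92 annually
Homeowner's insurance: $2,398.92 annually
Combined annual = $1,515.96 + $5,269.92 + $2,398.92 = $9,184.80
Monthly = $9,184.80 / 12 = $765.40
Cushion = 2 × $765.40 = $1,530.80
Excess over cushion: $1,774.68 − $1,530.80 = $243.88

$243.88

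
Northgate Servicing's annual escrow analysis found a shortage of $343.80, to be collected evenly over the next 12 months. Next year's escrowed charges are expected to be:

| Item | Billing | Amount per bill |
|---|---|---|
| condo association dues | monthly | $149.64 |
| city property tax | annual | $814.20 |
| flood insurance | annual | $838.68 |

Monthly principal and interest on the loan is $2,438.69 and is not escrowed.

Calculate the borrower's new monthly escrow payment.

Condo association dues — $149.64 × 12 = $1,795.68/yr
City property tax — $814.20/yr
Flood insurance — $838.68/yr
Total per year = $1,795.68 + $814.20 + $838.68 = $3,448.56
Per month = $3,448.56 / 12 = $287.38
Shortage spread = $343.80 ÷ 12 = $28.65/mo
Adjusted monthly = $287.38 + $28.65 = $316.03

$316.03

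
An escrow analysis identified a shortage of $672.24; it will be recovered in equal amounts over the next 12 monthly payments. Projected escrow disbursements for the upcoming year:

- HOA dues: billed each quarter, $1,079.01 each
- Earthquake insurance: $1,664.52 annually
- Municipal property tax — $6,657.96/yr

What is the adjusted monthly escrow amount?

$1,109.23

HOA dues: $1,079.01 × 4 = $4,316.04
Earthquake insurance: $1,664.52
Municipal property tax: $6,657.96
Combined annual = $12,638.52
Monthly = $12,638.52 ÷ 12 = $1,053.21
Monthly shortage recovery: $672.24 / 12 = $56.02
Adjusted monthly = $1,053.21 + $56.02 = $1,109.23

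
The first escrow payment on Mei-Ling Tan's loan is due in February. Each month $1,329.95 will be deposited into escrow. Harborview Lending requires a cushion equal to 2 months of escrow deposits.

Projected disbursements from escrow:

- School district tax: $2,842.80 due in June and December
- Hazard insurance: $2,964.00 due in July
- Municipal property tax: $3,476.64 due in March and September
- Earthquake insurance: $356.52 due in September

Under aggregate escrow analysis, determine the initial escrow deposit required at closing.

Cushion = 2 × $1,329.95 = $2,659.90
Trial balance (start $0, +$1,329.95 each month, − disbursements):
  Feb: +$1,329.95 → $1,329.95
  Mar: +$1,329.95 − $3,476.64 → -$816.74
  Apr: +$1,329.95 → $513.21
  May: +$1,329.95 → $1,843.16
  Jun: +$1,329.95 − $2,842.80 → $330.31
  Jul: +$1,329.95 − $2,964.00 → -$1,303.74
  Aug: +$1,329.95 → $26.21
  Sep: +$1,329.95 − $3,833.16 → -$2,477.00
  Oct: +$1,329.95 → -$1,147.05
  Nov: +$1,329.95 → $182.90
  Dec: +$1,329.95 − $2,842.80 → -$1,329.95
  Jan: +$1,329.95 → $0.00
Lowest trial balance = -$2,477.00 (Sep)
Initial deposit = cushion − low point = $2,659.90 − (-$2,477.00) = $5,136.90

$5,136.90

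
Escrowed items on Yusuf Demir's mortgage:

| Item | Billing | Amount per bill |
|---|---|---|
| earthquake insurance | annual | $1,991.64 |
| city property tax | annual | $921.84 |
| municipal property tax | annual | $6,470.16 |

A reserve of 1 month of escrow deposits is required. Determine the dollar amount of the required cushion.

$781.97

Earthquake insurance: $1,991.64 annually
City property tax: $921.84 annually
Municipal property tax: $6,470.16 annually
Combined annual = $1,991.64 + $921.84 + $6,470.16 = $9,383.64
Per month = $9,383.64 ÷ 12 = $781.97
Cushion = 1 × $781.97 = $781.97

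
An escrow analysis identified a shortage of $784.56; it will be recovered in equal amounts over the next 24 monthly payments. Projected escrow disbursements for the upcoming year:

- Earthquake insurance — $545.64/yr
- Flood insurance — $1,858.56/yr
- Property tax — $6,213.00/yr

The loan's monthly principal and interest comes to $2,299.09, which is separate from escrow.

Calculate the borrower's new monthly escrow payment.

$750.79

Earthquake insurance: $545.64/yr
Flood insurance: $1,858.56/yr
Property tax: $6,213.00/yr
Total per year = $8,617.20
Base monthly escrow = $8,617.20 / 12 = $718.10
Shortage spread = $784.56 ÷ 24 = $32.69/mo
New monthly escrow = $718.10 + $32.69 = $750.79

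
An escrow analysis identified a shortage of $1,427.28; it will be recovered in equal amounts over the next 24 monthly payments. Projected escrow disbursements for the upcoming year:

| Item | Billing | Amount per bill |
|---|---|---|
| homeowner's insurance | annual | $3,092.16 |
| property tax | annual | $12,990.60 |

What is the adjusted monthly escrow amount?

Homeowner's insurance — $3,092.16
Property tax — $12,990.60
Combined annual = $16,082.76
Per month = $16,082.76 ÷ 12 = $1,340.23
Shortage per month = $1,427.28 / 24 = $59.47
New monthly escrow = $1,340.23 + $59.47 = $1,399.70

$1,399.70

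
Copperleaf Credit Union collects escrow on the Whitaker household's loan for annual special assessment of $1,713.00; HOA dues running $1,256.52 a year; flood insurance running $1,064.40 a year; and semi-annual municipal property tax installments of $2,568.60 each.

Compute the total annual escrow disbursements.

$9,171.12

Special assessment — $1,713.00/yr
HOA dues — $1,256.52/yr
Flood insurance — $1,064.40/yr
Municipal property tax — $2,568.60 × 2 = $5,137.20/yr
Annual escrow total = $1,713.00 + $1,256.52 + $1,064.40 + $5,137.20 = $9,171.12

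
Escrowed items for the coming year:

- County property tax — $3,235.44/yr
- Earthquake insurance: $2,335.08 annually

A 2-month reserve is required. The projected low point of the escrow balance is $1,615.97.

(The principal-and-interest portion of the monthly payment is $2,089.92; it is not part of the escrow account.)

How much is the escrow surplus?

$687.55

County property tax — $3,235.44 per year
Earthquake insurance — $2,335.08 per year
Total annual escrow = $5,570.52
Base monthly escrow = $5,570.52 ÷ 12 = $464.21
Required reserve = 2 × $464.21 = $928.42
Surplus = $1,615.97 − $928.42 = $687.55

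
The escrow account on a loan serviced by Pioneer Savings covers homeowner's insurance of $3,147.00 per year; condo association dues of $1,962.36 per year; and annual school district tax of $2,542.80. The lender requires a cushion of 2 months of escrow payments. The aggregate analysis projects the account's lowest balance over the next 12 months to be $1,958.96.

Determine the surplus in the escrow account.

$683.60

Homeowner's insurance: $3,147.00/yr
Condo association dues: $1,962.36/yr
School district tax: $2,542.80/yr
Combined annual = $3,147.00 + $1,962.36 + $2,542.80 = $7,652.16
Monthly = $7,652.16 / 12 = $637.68
Cushion = 2 × $637.68 = $1,275.36
Surplus = $1,958.96 − $1,275.36 = $683.60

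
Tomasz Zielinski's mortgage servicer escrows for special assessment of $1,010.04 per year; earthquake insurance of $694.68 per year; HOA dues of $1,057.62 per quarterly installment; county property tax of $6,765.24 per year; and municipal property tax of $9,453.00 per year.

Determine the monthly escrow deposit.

Special assessment — $1,010.04/yr
Earthquake insurance — $694.68/yr
HOA dues — $1,057.62 × 4 = $4,230.48/yr
County property tax — $6,765.24/yr
Municipal property tax — $9,453.00/yr
Total annual escrow = $22,153.44
Per month = $22,153.44 ÷ 12 = $1,846.12

$1,846.12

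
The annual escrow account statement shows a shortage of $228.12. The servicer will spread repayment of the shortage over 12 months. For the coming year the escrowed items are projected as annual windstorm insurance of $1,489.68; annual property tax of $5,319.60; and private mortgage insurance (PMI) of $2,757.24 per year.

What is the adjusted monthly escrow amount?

Windstorm insurance: $1,489.68 per year
Property tax: $5,319.60 per year
Private mortgage insurance (PMI): $2,757.24 per year
Yearly total = $9,566.52
Monthly escrow = $9,566.52 ÷ 12 = $797.21
Monthly shortage recovery: $228.12 ÷ 12 = $19.01
Adjusted monthly = $797.21 + $19.01 = $816.22

$816.22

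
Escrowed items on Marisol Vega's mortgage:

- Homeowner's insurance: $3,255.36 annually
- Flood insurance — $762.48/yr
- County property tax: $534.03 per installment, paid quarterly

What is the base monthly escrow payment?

Homeowner's insurance: $3,255.36
Flood insurance: $762.48
County property tax: $534.03 × 4 = $2,136.12
Total annual escrow = $6,153.96
Per month = $6,153.96 ÷ 12 = $512.83

$512.83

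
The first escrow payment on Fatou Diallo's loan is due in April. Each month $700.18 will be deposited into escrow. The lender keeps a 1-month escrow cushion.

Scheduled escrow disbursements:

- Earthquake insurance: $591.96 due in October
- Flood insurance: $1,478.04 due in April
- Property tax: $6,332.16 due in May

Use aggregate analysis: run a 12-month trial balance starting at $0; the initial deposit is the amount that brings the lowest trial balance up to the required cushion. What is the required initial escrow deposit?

Cushion = 1 × $700.18 = $700.18
Trial balance (start $0, +$700.18 each month, − disbursements):
  Apr: +$700.18 − $1,478.04 → -$777.86
  May: +$700.18 − $6,332.16 → -$6,409.84
  Jun: +$700.18 → -$5,709.66
  Jul: +$700.18 → -$5,009.48
  Aug: +$700.18 → -$4,309.30
  Sep: +$700.18 → -$3,609.12
  Oct: +$700.18 − $591.96 → -$3,500.90
  Nov: +$700.18 → -$2,800.72
  Dec: +$700.18 → -$2,100.54
  Jan: +$700.18 → -$1,400.36
  Feb: +$700.18 → -$700.18
  Mar: +$700.18 → $0.00
Lowest trial balance = -$6,409.84 (May)
Initial deposit = cushion − low point = $700.18 − (-$6,409.84) = $7,110.02

$7,110.02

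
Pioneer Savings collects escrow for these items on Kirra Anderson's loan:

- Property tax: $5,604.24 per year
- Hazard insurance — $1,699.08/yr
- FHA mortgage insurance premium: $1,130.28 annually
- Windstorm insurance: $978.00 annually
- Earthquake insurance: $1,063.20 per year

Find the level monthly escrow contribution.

$872.90

Property tax = $5,604.24 per year
Hazard insurance = $1,699.08 per year
FHA mortgage insurance premium = $1,130.28 per year
Windstorm insurance = $978.00 per year
Earthquake insurance = $1,063.20 per year
Annual escrow total = $10,474.80
Monthly escrow = $10,474.80 / 12 = $872.90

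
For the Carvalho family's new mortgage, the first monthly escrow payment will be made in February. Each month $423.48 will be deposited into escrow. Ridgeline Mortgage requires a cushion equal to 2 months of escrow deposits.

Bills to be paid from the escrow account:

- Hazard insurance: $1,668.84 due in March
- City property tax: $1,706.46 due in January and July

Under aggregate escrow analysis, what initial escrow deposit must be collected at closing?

$1,681.38

Cushion = 2 × $423.48 = $846.96
Trial balance (start $0, +$423.48 each month, − disbursements):
  Feb: +$423.48 → $423.48
  Mar: +$423.48 − $1,668.84 → -$821.88
  Apr: +$423.48 → -$398.40
  May: +$423.48 → $25.08
  Jun: +$423.48 → $448.56
  Jul: +$423.48 − $1,706.46 → -$834.42
  Aug: +$423.48 → -$410.94
  Sep: +$423.48 → $12.54
  Oct: +$423.48 → $436.02
  Nov: +$423.48 → $859.50
  Dec: +$423.48 → $1,282.98
  Jan: +$423.48 − $1,706.46 → $0.00
Lowest trial balance = -$834.42 (Jul)
Initial deposit = cushion − low point = $846.96 − (-$834.42) = $1,681.38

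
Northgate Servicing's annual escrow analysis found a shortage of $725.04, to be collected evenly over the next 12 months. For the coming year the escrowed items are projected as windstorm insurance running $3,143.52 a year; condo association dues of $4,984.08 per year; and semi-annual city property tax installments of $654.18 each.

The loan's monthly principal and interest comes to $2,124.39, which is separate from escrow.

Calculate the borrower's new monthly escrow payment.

$846.75

Windstorm insurance: $3,143.52/yr
Condo association dues: $4,984.08/yr
City property tax: $654.18 × 2 = $1,308.36/yr
Annual escrow total = $9,435.96
Per month = $9,435.96 ÷ 12 = $786.33
Monthly shortage recovery: $725.04 / 12 = $60.42
New monthly escrow = $786.33 + $60.42 = $846.75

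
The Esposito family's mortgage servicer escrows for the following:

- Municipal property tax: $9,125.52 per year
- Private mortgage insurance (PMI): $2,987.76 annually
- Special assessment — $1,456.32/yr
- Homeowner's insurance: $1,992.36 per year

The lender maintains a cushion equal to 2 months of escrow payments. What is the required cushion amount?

Municipal property tax: $9,125.52/yr
Private mortgage insurance (PMI): $2,987.76/yr
Special assessment: $1,456.32/yr
Homeowner's insurance: $1,992.36/yr
Total per year = $9,125.52 + $2,987.76 + $1,456.32 + $1,992.36 = $15,561.96
Monthly escrow = $15,561.96 ÷ 12 = $1,296.83
Reserve = 2 × $1,296.83 = $2,593.66

$2,593.66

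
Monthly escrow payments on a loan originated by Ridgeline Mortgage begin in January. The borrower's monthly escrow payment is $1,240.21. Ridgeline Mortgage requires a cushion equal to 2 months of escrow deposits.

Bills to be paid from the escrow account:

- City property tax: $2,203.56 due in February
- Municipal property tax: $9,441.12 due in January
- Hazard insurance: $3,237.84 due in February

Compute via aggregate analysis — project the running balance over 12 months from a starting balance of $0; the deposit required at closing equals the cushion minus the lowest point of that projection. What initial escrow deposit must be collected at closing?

$14,882.52

Cushion = 2 × $1,240.21 = $2,480.42
Trial balance (start $0, +$1,240.21 each month, − disbursements):
  Jan: +$1,240.21 − $9,441.12 → -$8,200.91
  Feb: +$1,240.21 − $5,441.40 → -$12,402.10
  Mar: +$1,240.21 → -$11,161.89
  Apr: +$1,240.21 → -$9,921.68
  May: +$1,240.21 → -$8,681.47
  Jun: +$1,240.21 → -$7,441.26
  Jul: +$1,240.21 → -$6,201.05
  Aug: +$1,240.21 → -$4,960.84
  Sep: +$1,240.21 → -$3,720.63
  Oct: +$1,240.21 → -$2,480.42
  Nov: +$1,240.21 → -$1,240.21
  Dec: +$1,240.21 → $0.00
Lowest trial balance = -$12,402.10 (Feb)
Initial deposit = cushion − low point = $2,480.42 − (-$12,402.10) = $14,882.52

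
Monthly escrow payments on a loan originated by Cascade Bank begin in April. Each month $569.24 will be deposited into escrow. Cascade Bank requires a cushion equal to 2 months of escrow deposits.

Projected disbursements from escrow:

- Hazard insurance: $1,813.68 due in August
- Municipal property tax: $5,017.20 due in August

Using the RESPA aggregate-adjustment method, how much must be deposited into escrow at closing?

$5,123.16

Cushion = 2 × $569.24 = $1,138.48
Trial balance (start $0, +$569.24 each month, − disbursements):
  Apr: +$569.24 → $569.24
  May: +$569.24 → $1,138.48
  Jun: +$569.24 → $1,707.72
  Jul: +$569.24 → $2,276.96
  Aug: +$569.24 − $6,830.88 → -$3,984.68
  Sep: +$569.24 → -$3,415.44
  Oct: +$569.24 → -$2,846.20
  Nov: +$569.24 → -$2,276.96
  Dec: +$569.24 → -$1,707.72
  Jan: +$569.24 → -$1,138.48
  Feb: +$569.24 → -$569.24
  Mar: +$569.24 → $0.00
Lowest trial balance = -$3,984.68 (Aug)
Initial deposit = cushion − low point = $1,138.48 − (-$3,984.68) = $5,123.16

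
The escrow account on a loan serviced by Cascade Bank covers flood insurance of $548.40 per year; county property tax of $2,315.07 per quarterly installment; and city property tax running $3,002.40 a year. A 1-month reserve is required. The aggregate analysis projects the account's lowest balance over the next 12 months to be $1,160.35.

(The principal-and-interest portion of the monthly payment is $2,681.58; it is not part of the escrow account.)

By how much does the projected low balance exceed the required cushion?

Flood insurance — $548.40 annually
County property tax — $2,315.07 × 4 = $9,260.28 annually
City property tax — $3,002.40 annually
Annual escrow total = $548.40 + $9,260.28 + $3,002.40 = $12,811.08
Monthly escrow = $12,811.08 / 12 = $1,067.59
Cushion = 1 × $1,067.59 = $1,067.59
Excess over cushion: $1,160.35 − $1,067.59 = $92.76

$92.76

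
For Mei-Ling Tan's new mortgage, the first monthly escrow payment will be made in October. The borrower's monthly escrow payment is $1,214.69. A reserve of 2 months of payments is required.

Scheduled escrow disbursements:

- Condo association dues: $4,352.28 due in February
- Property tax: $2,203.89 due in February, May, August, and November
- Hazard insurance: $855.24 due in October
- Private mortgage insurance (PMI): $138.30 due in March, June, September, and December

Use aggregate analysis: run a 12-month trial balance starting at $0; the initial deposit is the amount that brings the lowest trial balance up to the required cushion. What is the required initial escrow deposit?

Cushion = 2 × $1,214.69 = $2,429.38
Trial balance (start $0, +$1,214.69 each month, − disbursements):
  Oct: +$1,214.69 − $855.24 → $359.45
  Nov: +$1,214.69 − $2,203.89 → -$629.75
  Dec: +$1,214.69 − $138.30 → $446.64
  Jan: +$1,214.69 → $1,661.33
  Feb: +$1,214.69 − $6,556.17 → -$3,680.15
  Mar: +$1,214.69 − $138.30 → -$2,603.76
  Apr: +$1,214.69 → -$1,389.07
  May: +$1,214.69 − $2,203.89 → -$2,378.27
  Jun: +$1,214.69 − $138.30 → -$1,301.88
  Jul: +$1,214.69 → -$87.19
  Aug: +$1,214.69 − $2,203.89 → -$1,076.39
  Sep: +$1,214.69 − $138.30 → $0.00
Lowest trial balance = -$3,680.15 (Feb)
Initial deposit = cushion − low point = $2,429.38 − (-$3,680.15) = $6,109.53

$6,109.53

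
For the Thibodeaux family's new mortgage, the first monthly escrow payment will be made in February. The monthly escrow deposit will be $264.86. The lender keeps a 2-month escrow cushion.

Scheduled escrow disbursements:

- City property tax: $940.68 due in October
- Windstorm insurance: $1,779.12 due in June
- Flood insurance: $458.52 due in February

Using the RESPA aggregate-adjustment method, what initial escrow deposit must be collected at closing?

Cushion = 2 × $264.86 = $529.72
Trial balance (start $0, +$264.86 each month, − disbursements):
  Feb: +$264.86 − $458.52 → -$193.66
  Mar: +$264.86 → $71.20
  Apr: +$264.86 → $336.06
  May: +$264.86 → $600.92
  Jun: +$264.86 − $1,779.12 → -$913.34
  Jul: +$264.86 → -$648.48
  Aug: +$264.86 → -$383.62
  Sep: +$264.86 → -$118.76
  Oct: +$264.86 − $940.68 → -$794.58
  Nov: +$264.86 → -$529.72
  Dec: +$264.86 → -$264.86
  Jan: +$264.86 → $0.00
Lowest trial balance = -$913.34 (Jun)
Initial deposit = cushion − low point = $529.72 − (-$913.34) = $1,443.06

$1,443.06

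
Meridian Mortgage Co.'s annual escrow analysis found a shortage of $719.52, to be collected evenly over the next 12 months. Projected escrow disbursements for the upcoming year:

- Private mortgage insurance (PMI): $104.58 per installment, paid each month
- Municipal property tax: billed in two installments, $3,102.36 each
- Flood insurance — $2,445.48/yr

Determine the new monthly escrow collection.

Private mortgage insurance (PMI): $104.58 × 12 = $1,254.96 per year
Municipal property tax: $3,102.36 × 2 = $6,204.72 per year
Flood insurance: $2,445.48 per year
Combined annual = $9,905.16
Per month = $9,905.16 ÷ 12 = $825.43
Shortage per month = $719.52 / 12 = $59.96
New monthly escrow = $825.43 + $59.96 = $885.39

$885.39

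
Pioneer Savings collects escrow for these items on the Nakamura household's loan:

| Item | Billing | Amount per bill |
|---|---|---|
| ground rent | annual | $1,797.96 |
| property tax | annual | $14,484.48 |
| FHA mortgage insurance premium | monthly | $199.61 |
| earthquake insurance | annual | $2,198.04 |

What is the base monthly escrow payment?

Ground rent = $1,797.96
Property tax = $14,484.48
FHA mortgage insurance premium = $199.61 × 12 = $2,395.32
Earthquake insurance = $2,198.04
Annual escrow total = $1,797.96 + $14,484.48 + $2,395.32 + $2,198.04 = $20,875.80
Monthly escrow = $20,875.80 / 12 = $1,739.65

$1,739.65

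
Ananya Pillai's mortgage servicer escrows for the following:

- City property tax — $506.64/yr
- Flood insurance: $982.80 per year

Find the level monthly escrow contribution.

$124.12

City property tax — $506.64/yr
Flood insurance — $982.80/yr
Yearly total = $1,489.44
Monthly = $1,489.44 / 12 = $124.12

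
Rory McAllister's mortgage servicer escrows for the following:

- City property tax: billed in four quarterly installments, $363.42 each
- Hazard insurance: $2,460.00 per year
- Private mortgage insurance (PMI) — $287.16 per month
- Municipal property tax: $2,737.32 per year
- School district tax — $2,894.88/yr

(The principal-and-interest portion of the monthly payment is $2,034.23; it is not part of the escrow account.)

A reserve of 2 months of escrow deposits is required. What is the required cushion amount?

City property tax: $363.42 × 4 = $1,453.68 annually
Hazard insurance: $2,460.00 annually
Private mortgage insurance (PMI): $287.16 × 12 = $3,445.92 annually
Municipal property tax: $2,737.32 annually
School district tax: $2,894.88 annually
Yearly total = $12,991.80
Monthly escrow = $12,991.80 / 12 = $1,082.65
Reserve = 2 × $1,082.65 = $2,165.30

$2,165.30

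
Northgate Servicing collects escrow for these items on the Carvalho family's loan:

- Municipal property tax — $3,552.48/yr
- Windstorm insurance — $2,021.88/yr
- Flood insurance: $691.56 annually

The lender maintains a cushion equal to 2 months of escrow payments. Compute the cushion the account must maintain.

Municipal property tax: $3,552.48 annually
Windstorm insurance: $2,021.88 annually
Flood insurance: $691.56 annually
Total per year = $6,265.92
Base monthly escrow = $6,265.92 ÷ 12 = $522.16
Required cushion = 2 × $522.16 = $1,044.32

$1,044.32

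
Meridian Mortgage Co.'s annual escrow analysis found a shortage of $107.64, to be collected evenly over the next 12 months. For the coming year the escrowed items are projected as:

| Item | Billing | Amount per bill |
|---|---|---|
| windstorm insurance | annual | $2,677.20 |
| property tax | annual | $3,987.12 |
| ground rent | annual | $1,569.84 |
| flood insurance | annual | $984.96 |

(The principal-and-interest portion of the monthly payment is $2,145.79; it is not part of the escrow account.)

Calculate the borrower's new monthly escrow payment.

Windstorm insurance = $2,677.20 annually
Property tax = $3,987.12 annually
Ground rent = $1,569.84 annually
Flood insurance = $984.96 annually
Annual escrow total = $9,219.12
Per month = $9,219.12 / 12 = $768.26
Shortage per month = $107.64 / 12 = $8.97
New monthly escrow = $768.26 + $8.97 = $777.23

$777.23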